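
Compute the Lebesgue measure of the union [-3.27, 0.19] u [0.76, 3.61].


For pairwise disjoint intervals, m(union) = sum of lengths.
= (0.19 - -3.27) + (3.61 - 0.76)
= 3.46 + 2.85
= 6.31


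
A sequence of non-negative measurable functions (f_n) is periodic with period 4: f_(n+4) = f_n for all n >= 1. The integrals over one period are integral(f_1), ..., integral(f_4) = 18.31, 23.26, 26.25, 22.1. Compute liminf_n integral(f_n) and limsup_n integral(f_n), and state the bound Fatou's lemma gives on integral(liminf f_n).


The sequence (integral(f_n)) is periodic with period 4, repeating the values 18.31, 23.26, 26.25, 22.1 indefinitely.
Step 1: For a periodic sequence, every tail (a_m, a_(m+1), ...) contains all 4 period values infinitely often.
Step 2: Hence inf of every tail = min of the period values = min(18.31, 23.26, 26.25, 22.1) = 18.31.
        liminf_n integral(f_n) = sup over m of (inf of tail from m) = 18.31.
Step 3: Similarly sup of every tail = max of the period values = 26.25.
        limsup_n integral(f_n) = 26.25.
Step 4: Fatou's lemma: integral(liminf_n f_n) <= liminf_n integral(f_n) = 18.31.
        So the integral of the pointwise liminf is at most 18.31.


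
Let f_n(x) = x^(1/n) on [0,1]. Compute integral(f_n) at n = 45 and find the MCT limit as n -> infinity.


At n = 45: f_45(x) = x^(1/45).
Step 1: integral(x^(1/45), 0, 1) = [x^(1/45+1) / (1/45+1)] from 0 to 1
     = 1 / (1/45 + 1) = 1 / ((45+1)/45) = 45/(45+1)
     = 45/46 = 0.978261
Step 2: As n -> infinity, f_n(x) = x^(1/n) -> 1 for x in (0,1], and f_n is increasing in n.
By MCT, lim_n integral(f_n) = integral(lim_n f_n) = integral(1, 0, 1) = 1.
Step 3: Verify convergence: 45/46 = 0.978261 -> 1


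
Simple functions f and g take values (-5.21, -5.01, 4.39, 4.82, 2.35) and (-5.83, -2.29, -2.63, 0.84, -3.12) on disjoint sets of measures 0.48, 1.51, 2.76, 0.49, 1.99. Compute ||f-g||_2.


Step 1: Compute differences f_i - g_i:
  -5.21 - -5.83 = 0.62
  -5.01 - -2.29 = -2.72
  4.39 - -2.63 = 7.02
  4.82 - 0.84 = 3.98
  2.35 - -3.12 = 5.47
Step 2: Compute |diff|^2 * measure for each set:
  |0.62|^2 * 0.48 = 0.3844 * 0.48 = 0.184512
  |-2.72|^2 * 1.51 = 7.3984 * 1.51 = 11.171584
  |7.02|^2 * 2.76 = 49.2804 * 2.76 = 136.013904
  |3.98|^2 * 0.49 = 15.8404 * 0.49 = 7.761796
  |5.47|^2 * 1.99 = 29.9209 * 1.99 = 59.542591
Step 3: Sum = 214.674387
Step 4: ||f-g||_2 = (214.674387)^(1/2) = 14.651771


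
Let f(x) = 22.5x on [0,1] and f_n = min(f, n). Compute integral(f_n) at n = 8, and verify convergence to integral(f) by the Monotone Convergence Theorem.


f(x) = 22.5x on [0,1]; f_n(x) = min(22.5x, n). At n = 8:
Step 1: f(x) reaches 8 at x = 8/22.5 = 0.355556
Step 2: integral(f_8) = integral(22.5x, 0, 0.355556) + integral(8, 0.355556, 1)
       = 22.5*0.355556^2/2 + 8*(1 - 0.355556)
       = 1.422222 + 5.155556
       = 6.577778
Step 3: As n -> infinity, f_n increases to f, so by MCT integral(f_n) -> integral(f) = 22.5/2 = 11.25.
Convergence: integral(f_8) = 6.577778 -> 11.25 as n -> infinity


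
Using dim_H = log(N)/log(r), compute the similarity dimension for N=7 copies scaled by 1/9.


For a self-similar set with N copies scaled by 1/r:
dim_H = log(N)/log(r) = log(7)/log(9)
= 1.94591/2.197225
= 0.885622


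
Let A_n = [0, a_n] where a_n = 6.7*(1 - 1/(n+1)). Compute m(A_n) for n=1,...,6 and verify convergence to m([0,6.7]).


By continuity of measure from below: if A_n increases to A, then m(A_n) -> m(A).
Here A = [0, 6.7], so m(A) = 6.7
Step 1: a_1 = 6.7*(1 - 1/2) = 3.35, m(A_1) = 3.35
Step 2: a_2 = 6.7*(1 - 1/3) = 4.4667, m(A_2) = 4.4667
Step 3: a_3 = 6.7*(1 - 1/4) = 5.025, m(A_3) = 5.025
Step 4: a_4 = 6.7*(1 - 1/5) = 5.36, m(A_4) = 5.36
Step 5: a_5 = 6.7*(1 - 1/6) = 5.5833, m(A_5) = 5.5833
Step 6: a_6 = 6.7*(1 - 1/7) = 5.7429, m(A_6) = 5.7429
Limit: m(A_n) -> m([0,6.7]) = 6.7


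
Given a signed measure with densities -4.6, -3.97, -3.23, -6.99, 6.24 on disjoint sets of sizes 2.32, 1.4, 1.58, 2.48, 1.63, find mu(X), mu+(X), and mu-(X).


Step 1: Compute signed measure on each set:
  Set 1: -4.6 * 2.32 = -10.672
  Set 2: -3.97 * 1.4 = -5.558
  Set 3: -3.23 * 1.58 = -5.1034
  Set 4: -6.99 * 2.48 = -17.3352
  Set 5: 6.24 * 1.63 = 10.1712
Step 2: Total signed measure = (-10.672) + (-5.558) + (-5.1034) + (-17.3352) + (10.1712)
     = -28.4974
Step 3: Positive part mu+(X) = sum of positive contributions = 10.1712
Step 4: Negative part mu-(X) = |sum of negative contributions| = 38.6686


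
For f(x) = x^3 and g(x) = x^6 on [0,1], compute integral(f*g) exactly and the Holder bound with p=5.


Step 1: Exact integral of f*g = integral(x^9, 0, 1) = 1/10
     = 0.1
Step 2: Holder bound with p=5, q=1.25:
  ||f||_p = (integral x^15 dx)^(1/5) = (1/16)^(1/5) = 0.574349
  ||g||_q = (integral x^7.5 dx)^(1/1.25) = (1/8.5)^(1/1.25) = 0.180495
Step 3: Holder bound = ||f||_p * ||g||_q = 0.574349 * 0.180495 = 0.103667
Verification: 0.1 <= 0.103667 (Holder holds)


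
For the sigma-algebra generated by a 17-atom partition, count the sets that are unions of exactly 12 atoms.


Each element of F is a union of some subset of the 17 atoms.
Elements that are unions of exactly 12 atoms correspond to 12-element subsets of the 17 atoms.
Count = C(17, 12) = 17! / (12! * 5!) = 6188.


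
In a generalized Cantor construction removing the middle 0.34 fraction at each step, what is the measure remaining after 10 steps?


Step 1: At each step, fraction remaining = 1 - 0.34 = 0.66
Step 2: After 10 steps, measure = (0.66)^10
Result = 0.015683


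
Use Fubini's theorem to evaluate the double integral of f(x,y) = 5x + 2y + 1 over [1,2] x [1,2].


By Fubini, integrate in x first, then y.
Step 1: Fix y, integrate over x in [1,2]:
  integral(5x + 2y + 1, x=1..2)
  = 5*(2^2 - 1^2)/2 + (2y + 1)*(2 - 1)
  = 7.5 + (2y + 1)*1
  = 7.5 + 2y + 1
  = 8.5 + 2y
Step 2: Integrate over y in [1,2]:
  integral(8.5 + 2y, y=1..2)
  = 8.5*1 + 2*(2^2 - 1^2)/2
  = 8.5 + 3
  = 11.5


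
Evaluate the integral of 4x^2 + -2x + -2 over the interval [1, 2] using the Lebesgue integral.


The Lebesgue integral of a Riemann-integrable function agrees with the Riemann integral.
Antiderivative F(x) = (4/3)x^3 + (-2/2)x^2 + -2x
F(2) = (4/3)*2^3 + (-2/2)*2^2 + -2*2
     = (4/3)*8 + (-2/2)*4 + -2*2
     = 10.666667 + -4 + -4
     = 2.666667
F(1) = -1.666667
Integral = F(2) - F(1) = 2.666667 - -1.666667 = 4.333333


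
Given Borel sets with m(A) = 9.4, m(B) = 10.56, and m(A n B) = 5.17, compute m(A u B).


By inclusion-exclusion: m(A u B) = m(A) + m(B) - m(A n B)
= 9.4 + 10.56 - 5.17
= 14.79


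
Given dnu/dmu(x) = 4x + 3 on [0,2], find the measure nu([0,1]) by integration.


nu(A) = integral_A (dnu/dmu) dmu = integral_0^1 (4x + 3) dx
Step 1: Antiderivative F(x) = (4/2)x^2 + 3x
Step 2: F(1) = (4/2)*1^2 + 3*1 = 2 + 3 = 5
Step 3: F(0) = (4/2)*0^2 + 3*0 = 0.0 + 0 = 0.0
Step 4: nu([0,1]) = F(1) - F(0) = 5 - 0.0 = 5


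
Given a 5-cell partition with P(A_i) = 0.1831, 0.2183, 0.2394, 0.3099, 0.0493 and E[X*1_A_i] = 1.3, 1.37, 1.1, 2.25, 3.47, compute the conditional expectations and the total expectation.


For each cell A_i: E[X|A_i] = E[X*1_A_i] / P(A_i)
Step 1: E[X|A_1] = 1.3 / 0.1831 = 7.099945
Step 2: E[X|A_2] = 1.37 / 0.2183 = 6.275767
Step 3: E[X|A_3] = 1.1 / 0.2394 = 4.59482
Step 4: E[X|A_4] = 2.25 / 0.3099 = 7.260407
Step 5: E[X|A_5] = 3.47 / 0.0493 = 70.385396
Verification: E[X] = sum E[X*1_A_i] = 1.3 + 1.37 + 1.1 + 2.25 + 3.47 = 9.49


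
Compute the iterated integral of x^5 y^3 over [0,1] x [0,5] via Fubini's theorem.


By Fubini's theorem, the double integral factors as a product of single integrals:
Step 1: integral_0^1 x^5 dx = [x^6/6] from 0 to 1
     = 1^6/6 = 0.166667
Step 2: integral_0^5 y^3 dy = [y^4/4] from 0 to 5
     = 5^4/4 = 156.25
Step 3: Double integral = 0.166667 * 156.25 = 26.041667


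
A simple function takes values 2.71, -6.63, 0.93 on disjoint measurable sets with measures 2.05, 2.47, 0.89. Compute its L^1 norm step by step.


Step 1: Compute |f_i|^1 for each value:
  |2.71|^1 = 2.71
  |-6.63|^1 = 6.63
  |0.93|^1 = 0.93
Step 2: Multiply by measures and sum:
  2.71 * 2.05 = 5.5555
  6.63 * 2.47 = 16.3761
  0.93 * 0.89 = 0.8277
Sum = 5.5555 + 16.3761 + 0.8277 = 22.7593
Step 3: Take the p-th root:
||f||_1 = (22.7593)^(1/1) = 22.7593


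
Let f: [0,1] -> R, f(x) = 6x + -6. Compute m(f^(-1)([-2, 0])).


f^(-1)([-2, 0]) = {x : -2 <= 6x + -6 <= 0}
Solving: (-2 - -6)/6 <= x <= (0 - -6)/6
= [0.666667, 1]
Intersecting with [0,1]: [0.666667, 1]
Measure = 1 - 0.666667 = 0.333333


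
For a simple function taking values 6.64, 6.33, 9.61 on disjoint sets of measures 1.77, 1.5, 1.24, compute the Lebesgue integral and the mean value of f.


Step 1: Integral = sum(value_i * measure_i)
= 6.64*1.77 + 6.33*1.5 + 9.61*1.24
= 11.7528 + 9.495 + 11.9164
= 33.1642
Step 2: Total measure of domain = 1.77 + 1.5 + 1.24 = 4.51
Step 3: Average value = 33.1642 / 4.51 = 7.353481


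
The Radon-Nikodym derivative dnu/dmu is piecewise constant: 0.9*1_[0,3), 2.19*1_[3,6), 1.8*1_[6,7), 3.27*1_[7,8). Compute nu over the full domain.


Integrate each piece of the Radon-Nikodym derivative:
Step 1: integral_0^3 0.9 dx = 0.9*(3-0) = 0.9*3 = 2.7
Step 2: integral_3^6 2.19 dx = 2.19*(6-3) = 2.19*3 = 6.57
Step 3: integral_6^7 1.8 dx = 1.8*(7-6) = 1.8*1 = 1.8
Step 4: integral_7^8 3.27 dx = 3.27*(8-7) = 3.27*1 = 3.27
Total: 2.7 + 6.57 + 1.8 + 3.27 = 14.34


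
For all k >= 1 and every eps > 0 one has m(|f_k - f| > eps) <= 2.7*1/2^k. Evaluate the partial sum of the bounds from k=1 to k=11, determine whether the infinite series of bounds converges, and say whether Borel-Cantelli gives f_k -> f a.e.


Step 1: List the terms 2.7*1/2^k for k = 1 to 11:
  k=1: 1.35
  k=2: 0.675
  k=3: 0.3375
  k=4: 0.16875
  k=5: 0.084375
  k=6: 0.042188
  k=7: 0.021094
  k=8: 0.010547
  k=9: 0.005273
  k=10: 0.002637
  k=11: 0.001318
Step 2: Partial sum = 1.35 + 0.675 + 0.3375 + 0.16875 + 0.084375 + 0.042188 + 0.021094 + 0.010547 + 0.005273 + 0.002637 + 0.001318
     = 2.698682
Step 3: The full series sum_(k>=1) 2.7*1/2^k converges (geometric series with ratio 1/2 < 1; a constant multiple of a convergent series converges).
Step 4: Fix eps > 0. Since sum_k m(|f_k - f| > eps) < infinity, the Borel-Cantelli lemma gives
        m(limsup_k {|f_k - f| > eps}) = 0, i.e. for a.e. x, |f_k(x) - f(x)| <= eps for all large k.
        Applying this with eps = 1/j for j = 1, 2, ... and intersecting the countably many full-measure sets,
        for a.e. x we get limsup_k |f_k(x) - f(x)| <= 1/j for every j, hence f_k -> f almost everywhere.
Conclusion: series converges; Borel-Cantelli yields f_k -> f a.e.


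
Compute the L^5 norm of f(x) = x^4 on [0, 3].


Step 1: ||f||_5 = (integral_0^3 |x^4|^5 dx)^(1/5)
     = (integral_0^3 x^20 dx)^(1/5)
Step 2: integral_0^3 x^20 dx = [x^21/(21)] from 0 to 3 = 3^21/21
     = 10460353203/21 = 4.981121e+08
Step 3: ||f||_5 = (4.981121e+08)^(1/5) = 54.886484


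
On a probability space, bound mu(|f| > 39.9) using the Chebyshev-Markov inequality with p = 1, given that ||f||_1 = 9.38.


Chebyshev/Markov inequality: mu(|f| > eps) <= (||f||_p / eps)^p
Step 1: ||f||_1 / eps = 9.38 / 39.9 = 0.235088
Step 2: Raise to power p = 1:
  (0.235088)^1 = 0.235088
Step 3: Therefore mu(|f| > 39.9) <= 0.235088


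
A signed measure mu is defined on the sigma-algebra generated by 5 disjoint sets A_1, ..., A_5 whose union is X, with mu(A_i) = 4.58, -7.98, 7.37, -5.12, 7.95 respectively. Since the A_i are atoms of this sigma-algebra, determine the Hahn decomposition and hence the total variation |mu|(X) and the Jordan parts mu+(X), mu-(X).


Step 1: Every measurable set is a union of atoms (the cells / points), so a Hahn decomposition is
  obtained by grouping atoms by sign: P = union of atoms with mu > 0, N = union of the remaining atoms.
  Atoms in P (indices): 1, 3, 5;  atoms in N (indices): 2, 4
  Positive values: 4.58, 7.37, 7.95
  Negative values: -7.98, -5.12
Step 2: mu+(X) = mu(P) = sum of positive atom values = 19.9
Step 3: mu-(X) = -mu(N) = sum of |negative atom values| = 13.1
Step 4: |mu|(X) = mu+(X) + mu-(X) = 19.9 + 13.1 = 33


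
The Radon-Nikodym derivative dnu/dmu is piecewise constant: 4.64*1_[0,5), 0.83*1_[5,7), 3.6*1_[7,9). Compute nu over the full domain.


Integrate each piece of the Radon-Nikodym derivative:
Step 1: integral_0^5 4.64 dx = 4.64*(5-0) = 4.64*5 = 23.2
Step 2: integral_5^7 0.83 dx = 0.83*(7-5) = 0.83*2 = 1.66
Step 3: integral_7^9 3.6 dx = 3.6*(9-7) = 3.6*2 = 7.2
Total: 23.2 + 1.66 + 7.2 = 32.06


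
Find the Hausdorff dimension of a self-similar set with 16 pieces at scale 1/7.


For a self-similar set with N copies scaled by 1/r:
dim_H = log(N)/log(r) = log(16)/log(7)
= 2.772589/1.94591
= 1.424829


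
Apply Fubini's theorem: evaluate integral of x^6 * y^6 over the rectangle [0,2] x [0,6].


By Fubini's theorem, the double integral factors as a product of single integrals:
Step 1: integral_0^2 x^6 dx = [x^7/7] from 0 to 2
     = 2^7/7 = 18.285714
Step 2: integral_0^6 y^6 dy = [y^7/7] from 0 to 6
     = 6^7/7 = 39990.857143
Step 3: Double integral = 18.285714 * 39990.857143 = 731261.387755


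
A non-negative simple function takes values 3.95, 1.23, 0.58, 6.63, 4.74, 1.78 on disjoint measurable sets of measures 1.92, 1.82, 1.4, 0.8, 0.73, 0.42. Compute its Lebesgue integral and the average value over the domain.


Step 1: Integral = sum(value_i * measure_i)
= 3.95*1.92 + 1.23*1.82 + 0.58*1.4 + 6.63*0.8 + 4.74*0.73 + 1.78*0.42
= 7.584 + 2.2386 + 0.812 + 5.304 + 3.4602 + 0.7476
= 20.1464
Step 2: Total measure of domain = 1.92 + 1.82 + 1.4 + 0.8 + 0.73 + 0.42 = 7.09
Step 3: Average value = 20.1464 / 7.09 = 2.841523


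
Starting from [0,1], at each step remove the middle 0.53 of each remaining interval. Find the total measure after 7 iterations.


Step 1: At each step, fraction remaining = 1 - 0.53 = 0.47
Step 2: After 7 steps, measure = (0.47)^7
Result = 0.005066


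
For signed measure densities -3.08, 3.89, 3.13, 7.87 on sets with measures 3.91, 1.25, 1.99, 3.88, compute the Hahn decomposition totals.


Step 1: Compute signed measure on each set:
  Set 1: -3.08 * 3.91 = -12.0428
  Set 2: 3.89 * 1.25 = 4.8625
  Set 3: 3.13 * 1.99 = 6.2287
  Set 4: 7.87 * 3.88 = 30.5356
Step 2: Total signed measure = (-12.0428) + (4.8625) + (6.2287) + (30.5356)
     = 29.584
Step 3: Positive part mu+(X) = sum of positive contributions = 41.6268
Step 4: Negative part mu-(X) = |sum of negative contributions| = 12.0428


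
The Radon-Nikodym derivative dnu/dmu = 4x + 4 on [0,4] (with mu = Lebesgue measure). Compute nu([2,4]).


nu(A) = integral_A (dnu/dmu) dmu = integral_2^4 (4x + 4) dx
Step 1: Antiderivative F(x) = (4/2)x^2 + 4x
Step 2: F(4) = (4/2)*4^2 + 4*4 = 32 + 16 = 48
Step 3: F(2) = (4/2)*2^2 + 4*2 = 8 + 8 = 16
Step 4: nu([2,4]) = F(4) - F(2) = 48 - 16 = 32


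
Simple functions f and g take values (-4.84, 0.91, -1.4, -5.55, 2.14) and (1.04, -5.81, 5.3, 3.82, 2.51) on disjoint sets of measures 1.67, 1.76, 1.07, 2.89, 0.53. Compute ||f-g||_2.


Step 1: Compute differences f_i - g_i:
  -4.84 - 1.04 = -5.88
  0.91 - -5.81 = 6.72
  -1.4 - 5.3 = -6.7
  -5.55 - 3.82 = -9.37
  2.14 - 2.51 = -0.37
Step 2: Compute |diff|^2 * measure for each set:
  |-5.88|^2 * 1.67 = 34.5744 * 1.67 = 57.739248
  |6.72|^2 * 1.76 = 45.1584 * 1.76 = 79.478784
  |-6.7|^2 * 1.07 = 44.89 * 1.07 = 48.0323
  |-9.37|^2 * 2.89 = 87.7969 * 2.89 = 253.733041
  |-0.37|^2 * 0.53 = 0.1369 * 0.53 = 0.072557
Step 3: Sum = 439.05593
Step 4: ||f-g||_2 = (439.05593)^(1/2) = 20.953661


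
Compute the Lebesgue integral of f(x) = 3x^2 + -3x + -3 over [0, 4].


The Lebesgue integral of a Riemann-integrable function agrees with the Riemann integral.
Antiderivative F(x) = (3/3)x^3 + (-3/2)x^2 + -3x
F(4) = (3/3)*4^3 + (-3/2)*4^2 + -3*4
     = (3/3)*64 + (-3/2)*16 + -3*4
     = 64 + -24 + -12
     = 28
F(0) = 0.0
Integral = F(4) - F(0) = 28 - 0.0 = 28


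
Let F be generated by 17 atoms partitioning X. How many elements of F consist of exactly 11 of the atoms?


Each element of F is a union of some subset of the 17 atoms.
Elements that are unions of exactly 11 atoms correspond to 11-element subsets of the 17 atoms.
Count = C(17, 11) = 17! / (11! * 6!) = 12376.


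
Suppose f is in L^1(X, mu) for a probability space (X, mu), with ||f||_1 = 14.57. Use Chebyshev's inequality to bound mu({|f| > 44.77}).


Chebyshev/Markov inequality: mu(|f| > eps) <= (||f||_p / eps)^p
Step 1: ||f||_1 / eps = 14.57 / 44.77 = 0.325441
Step 2: Raise to power p = 1:
  (0.325441)^1 = 0.325441
Step 3: Therefore mu(|f| > 44.77) <= 0.325441


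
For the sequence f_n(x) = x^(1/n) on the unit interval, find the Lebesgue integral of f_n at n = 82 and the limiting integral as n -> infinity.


At n = 82: f_82(x) = x^(1/82).
Step 1: integral(x^(1/82), 0, 1) = [x^(1/82+1) / (1/82+1)] from 0 to 1
     = 1 / (1/82 + 1) = 1 / ((82+1)/82) = 82/(82+1)
     = 82/83 = 0.987952
Step 2: As n -> infinity, f_n(x) = x^(1/n) -> 1 for x in (0,1], and f_n is increasing in n.
By MCT, lim_n integral(f_n) = integral(lim_n f_n) = integral(1, 0, 1) = 1.
Step 3: Verify convergence: 82/83 = 0.987952 -> 1


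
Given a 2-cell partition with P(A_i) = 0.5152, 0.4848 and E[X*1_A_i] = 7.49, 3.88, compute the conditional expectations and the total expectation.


For each cell A_i: E[X|A_i] = E[X*1_A_i] / P(A_i)
Step 1: E[X|A_1] = 7.49 / 0.5152 = 14.538043
Step 2: E[X|A_2] = 3.88 / 0.4848 = 8.0033
Verification: E[X] = sum E[X*1_A_i] = 7.49 + 3.88 = 11.37


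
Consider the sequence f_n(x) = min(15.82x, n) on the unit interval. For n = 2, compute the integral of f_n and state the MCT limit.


f(x) = 15.82x on [0,1]; f_n(x) = min(15.82x, n). At n = 2:
Step 1: f(x) reaches 2 at x = 2/15.82 = 0.126422
Step 2: integral(f_2) = integral(15.82x, 0, 0.126422) + integral(2, 0.126422, 1)
       = 15.82*0.126422^2/2 + 2*(1 - 0.126422)
       = 0.126422 + 1.747155
       = 1.873578
Step 3: As n -> infinity, f_n increases to f, so by MCT integral(f_n) -> integral(f) = 15.82/2 = 7.91.
Convergence: integral(f_2) = 1.873578 -> 7.91 as n -> infinity


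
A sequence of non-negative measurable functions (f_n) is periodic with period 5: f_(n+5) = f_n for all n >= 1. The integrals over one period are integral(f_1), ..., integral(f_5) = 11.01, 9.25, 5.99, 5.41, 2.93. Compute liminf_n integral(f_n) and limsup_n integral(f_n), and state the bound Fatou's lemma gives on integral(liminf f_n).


The sequence (integral(f_n)) is periodic with period 5, repeating the values 11.01, 9.25, 5.99, 5.41, 2.93 indefinitely.
Step 1: For a periodic sequence, every tail (a_m, a_(m+1), ...) contains all 5 period values infinitely often.
Step 2: Hence inf of every tail = min of the period values = min(11.01, 9.25, 5.99, 5.41, 2.93) = 2.93.
        liminf_n integral(f_n) = sup over m of (inf of tail from m) = 2.93.
Step 3: Similarly sup of every tail = max of the period values = 11.01.
        limsup_n integral(f_n) = 11.01.
Step 4: Fatou's lemma: integral(liminf_n f_n) <= liminf_n integral(f_n) = 2.93.
        So the integral of the pointwise liminf is at most 2.93.


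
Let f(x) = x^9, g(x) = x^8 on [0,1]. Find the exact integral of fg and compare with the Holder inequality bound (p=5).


Step 1: Exact integral of f*g = integral(x^17, 0, 1) = 1/18
     = 0.055556
Step 2: Holder bound with p=5, q=1.25:
  ||f||_p = (integral x^45 dx)^(1/5) = (1/46)^(1/5) = 0.464995
  ||g||_q = (integral x^10 dx)^(1/1.25) = (1/11)^(1/1.25) = 0.146854
Step 3: Holder bound = ||f||_p * ||g||_q = 0.464995 * 0.146854 = 0.068286
Verification: 0.055556 <= 0.068286 (Holder holds)


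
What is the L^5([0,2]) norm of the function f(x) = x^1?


Step 1: ||f||_5 = (integral_0^2 |x^1|^5 dx)^(1/5)
     = (integral_0^2 x^5 dx)^(1/5)
Step 2: integral_0^2 x^5 dx = [x^6/(6)] from 0 to 2 = 2^6/6
     = 64/6 = 10.666667
Step 3: ||f||_5 = (10.666667)^(1/5) = 1.605483


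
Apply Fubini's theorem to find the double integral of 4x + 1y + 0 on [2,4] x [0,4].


By Fubini, integrate in x first, then y.
Step 1: Fix y, integrate over x in [2,4]:
  integral(4x + 1y + 0, x=2..4)
  = 4*(4^2 - 2^2)/2 + (1y + 0)*(4 - 2)
  = 24 + (1y + 0)*2
  = 24 + 2y + 0
  = 24 + 2y
Step 2: Integrate over y in [0,4]:
  integral(24 + 2y, y=0..4)
  = 24*4 + 2*(4^2 - 0^2)/2
  = 96 + 16
  = 112


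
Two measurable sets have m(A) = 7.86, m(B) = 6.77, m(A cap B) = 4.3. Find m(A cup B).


By inclusion-exclusion: m(A u B) = m(A) + m(B) - m(A n B)
= 7.86 + 6.77 - 4.3
= 10.33


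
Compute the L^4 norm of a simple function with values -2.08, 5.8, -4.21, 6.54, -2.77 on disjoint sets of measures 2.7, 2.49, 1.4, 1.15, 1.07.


Step 1: Compute |f_i|^4 for each value:
  |-2.08|^4 = 18.717737
  |5.8|^4 = 1131.6496
  |-4.21|^4 = 314.143721
  |6.54|^4 = 1829.409767
  |-2.77|^4 = 58.873394
Step 2: Multiply by measures and sum:
  18.717737 * 2.7 = 50.53789
  1131.6496 * 2.49 = 2817.807504
  314.143721 * 1.4 = 439.801209
  1829.409767 * 1.15 = 2103.821232
  58.873394 * 1.07 = 62.994532
Sum = 50.53789 + 2817.807504 + 439.801209 + 2103.821232 + 62.994532 = 5474.962366
Step 3: Take the p-th root:
||f||_4 = (5474.962366)^(1/4) = 8.601918


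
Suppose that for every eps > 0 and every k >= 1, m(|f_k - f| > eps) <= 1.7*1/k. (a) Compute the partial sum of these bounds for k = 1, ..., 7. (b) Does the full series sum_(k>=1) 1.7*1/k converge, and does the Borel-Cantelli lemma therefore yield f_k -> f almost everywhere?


Step 1: List the terms 1.7*1/k for k = 1 to 7:
  k=1: 1.7
  k=2: 0.85
  k=3: 0.566667
  k=4: 0.425
  k=5: 0.34
  k=6: 0.283333
  k=7: 0.242857
Step 2: Partial sum = 1.7 + 0.85 + 0.566667 + 0.425 + 0.34 + 0.283333 + 0.242857
     = 4.407857
Step 3: The full series sum_(k>=1) 1.7*1/k diverges (harmonic series, p = 1; a nonzero constant multiple of a divergent series diverges).
Step 4: The (first) Borel-Cantelli lemma requires a summable sequence of measures, so it does not apply here;
        from this bound alone no conclusion about a.e. convergence can be drawn (convergence in measure still
        gives an a.e.-convergent subsequence, but not a.e. convergence of the whole sequence).
Conclusion: series diverges; Borel-Cantelli is inconclusive about a.e. convergence of f_k.


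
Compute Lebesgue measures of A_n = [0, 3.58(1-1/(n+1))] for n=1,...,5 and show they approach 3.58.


By continuity of measure from below: if A_n increases to A, then m(A_n) -> m(A).
Here A = [0, 3.58], so m(A) = 3.58
Step 1: a_1 = 3.58*(1 - 1/2) = 1.79, m(A_1) = 1.79
Step 2: a_2 = 3.58*(1 - 1/3) = 2.3867, m(A_2) = 2.3867
Step 3: a_3 = 3.58*(1 - 1/4) = 2.685, m(A_3) = 2.685
Step 4: a_4 = 3.58*(1 - 1/5) = 2.864, m(A_4) = 2.864
Step 5: a_5 = 3.58*(1 - 1/6) = 2.9833, m(A_5) = 2.9833
Limit: m(A_n) -> m([0,3.58]) = 3.58


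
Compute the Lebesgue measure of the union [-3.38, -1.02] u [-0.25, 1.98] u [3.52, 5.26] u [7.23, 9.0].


For pairwise disjoint intervals, m(union) = sum of lengths.
= (-1.02 - -3.38) + (1.98 - -0.25) + (5.26 - 3.52) + (9.0 - 7.23)
= 2.36 + 2.23 + 1.74 + 1.77
= 8.1


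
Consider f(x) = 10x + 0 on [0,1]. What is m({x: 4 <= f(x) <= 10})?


f^(-1)([4, 10]) = {x : 4 <= 10x + 0 <= 10}
Solving: (4 - 0)/10 <= x <= (10 - 0)/10
= [0.4, 1]
Intersecting with [0,1]: [0.4, 1]
Measure = 1 - 0.4 = 0.6


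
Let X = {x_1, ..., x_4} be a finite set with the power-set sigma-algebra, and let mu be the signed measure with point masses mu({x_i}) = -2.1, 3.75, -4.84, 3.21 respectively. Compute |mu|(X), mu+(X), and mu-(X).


Step 1: Every measurable set is a union of atoms (the cells / points), so a Hahn decomposition is
  obtained by grouping atoms by sign: P = union of atoms with mu > 0, N = union of the remaining atoms.
  Atoms in P (indices): 2, 4;  atoms in N (indices): 1, 3
  Positive values: 3.75, 3.21
  Negative values: -2.1, -4.84
Step 2: mu+(X) = mu(P) = sum of positive atom values = 6.96
Step 3: mu-(X) = -mu(N) = sum of |negative atom values| = 6.94
Step 4: |mu|(X) = mu+(X) + mu-(X) = 6.96 + 6.94 = 13.9


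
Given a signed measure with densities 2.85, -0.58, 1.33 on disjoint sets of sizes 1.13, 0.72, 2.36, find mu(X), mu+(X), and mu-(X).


Step 1: Compute signed measure on each set:
  Set 1: 2.85 * 1.13 = 3.2205
  Set 2: -0.58 * 0.72 = -0.4176
  Set 3: 1.33 * 2.36 = 3.1388
Step 2: Total signed measure = (3.2205) + (-0.4176) + (3.1388)
     = 5.9417
Step 3: Positive part mu+(X) = sum of positive contributions = 6.3593
Step 4: Negative part mu-(X) = |sum of negative contributions| = 0.4176


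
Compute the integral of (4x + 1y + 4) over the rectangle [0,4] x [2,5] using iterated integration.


By Fubini, integrate in x first, then y.
Step 1: Fix y, integrate over x in [0,4]:
  integral(4x + 1y + 4, x=0..4)
  = 4*(4^2 - 0^2)/2 + (1y + 4)*(4 - 0)
  = 32 + (1y + 4)*4
  = 32 + 4y + 16
  = 48 + 4y
Step 2: Integrate over y in [2,5]:
  integral(48 + 4y, y=2..5)
  = 48*3 + 4*(5^2 - 2^2)/2
  = 144 + 42
  = 186


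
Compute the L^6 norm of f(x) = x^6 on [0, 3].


Step 1: ||f||_6 = (integral_0^3 |x^6|^6 dx)^(1/6)
     = (integral_0^3 x^36 dx)^(1/6)
Step 2: integral_0^3 x^36 dx = [x^37/(37)] from 0 to 3 = 3^37/37
     = 450283905890997363/37 = 1.216984e+16
Step 3: ||f||_6 = (1.216984e+16)^(1/6) = 479.601777


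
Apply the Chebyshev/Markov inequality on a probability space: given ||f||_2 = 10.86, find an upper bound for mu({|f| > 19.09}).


Chebyshev/Markov inequality: mu(|f| > eps) <= (||f||_p / eps)^p
Step 1: ||f||_2 / eps = 10.86 / 19.09 = 0.568884
Step 2: Raise to power p = 2:
  (0.568884)^2 = 0.323629
Step 3: Therefore mu(|f| > 19.09) <= 0.323629


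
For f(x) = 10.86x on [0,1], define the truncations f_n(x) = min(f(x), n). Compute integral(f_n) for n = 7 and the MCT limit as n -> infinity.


f(x) = 10.86x on [0,1]; f_n(x) = min(10.86x, n). At n = 7:
Step 1: f(x) reaches 7 at x = 7/10.86 = 0.644567
Step 2: integral(f_7) = integral(10.86x, 0, 0.644567) + integral(7, 0.644567, 1)
       = 10.86*0.644567^2/2 + 7*(1 - 0.644567)
       = 2.255985 + 2.488029
       = 4.744015
Step 3: As n -> infinity, f_n increases to f, so by MCT integral(f_n) -> integral(f) = 10.86/2 = 5.43.
Convergence: integral(f_7) = 4.744015 -> 5.43 as n -> infinity


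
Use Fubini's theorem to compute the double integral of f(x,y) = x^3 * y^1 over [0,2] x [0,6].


By Fubini's theorem, the double integral factors as a product of single integrals:
Step 1: integral_0^2 x^3 dx = [x^4/4] from 0 to 2
     = 2^4/4 = 4
Step 2: integral_0^6 y^1 dy = [y^2/2] from 0 to 6
     = 6^2/2 = 18
Step 3: Double integral = 4 * 18 = 72


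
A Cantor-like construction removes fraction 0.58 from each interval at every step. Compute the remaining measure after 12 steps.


Step 1: At each step, fraction remaining = 1 - 0.58 = 0.42
Step 2: After 12 steps, measure = (0.42)^12
Result = 3.012947e-05


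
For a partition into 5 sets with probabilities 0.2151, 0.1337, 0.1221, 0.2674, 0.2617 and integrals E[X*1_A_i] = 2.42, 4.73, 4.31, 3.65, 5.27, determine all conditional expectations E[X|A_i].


For each cell A_i: E[X|A_i] = E[X*1_A_i] / P(A_i)
Step 1: E[X|A_1] = 2.42 / 0.2151 = 11.250581
Step 2: E[X|A_2] = 4.73 / 0.1337 = 35.377711
Step 3: E[X|A_3] = 4.31 / 0.1221 = 35.298935
Step 4: E[X|A_4] = 3.65 / 0.2674 = 13.649963
Step 5: E[X|A_5] = 5.27 / 0.2617 = 20.137562
Verification: E[X] = sum E[X*1_A_i] = 2.42 + 4.73 + 4.31 + 3.65 + 5.27 = 20.38


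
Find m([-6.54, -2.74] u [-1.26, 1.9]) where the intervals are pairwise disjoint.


For pairwise disjoint intervals, m(union) = sum of lengths.
= (-2.74 - -6.54) + (1.9 - -1.26)
= 3.8 + 3.16
= 6.96


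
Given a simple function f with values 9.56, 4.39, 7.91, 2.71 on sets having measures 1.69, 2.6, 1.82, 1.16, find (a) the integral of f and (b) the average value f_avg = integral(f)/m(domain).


Step 1: Integral = sum(value_i * measure_i)
= 9.56*1.69 + 4.39*2.6 + 7.91*1.82 + 2.71*1.16
= 16.1564 + 11.414 + 14.3962 + 3.1436
= 45.1102
Step 2: Total measure of domain = 1.69 + 2.6 + 1.82 + 1.16 = 7.27
Step 3: Average value = 45.1102 / 7.27 = 6.204979


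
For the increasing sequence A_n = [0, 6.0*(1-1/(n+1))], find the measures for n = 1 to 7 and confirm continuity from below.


By continuity of measure from below: if A_n increases to A, then m(A_n) -> m(A).
Here A = [0, 6.0], so m(A) = 6
Step 1: a_1 = 6.0*(1 - 1/2) = 3, m(A_1) = 3
Step 2: a_2 = 6.0*(1 - 1/3) = 4, m(A_2) = 4
Step 3: a_3 = 6.0*(1 - 1/4) = 4.5, m(A_3) = 4.5
Step 4: a_4 = 6.0*(1 - 1/5) = 4.8, m(A_4) = 4.8
Step 5: a_5 = 6.0*(1 - 1/6) = 5, m(A_5) = 5
Step 6: a_6 = 6.0*(1 - 1/7) = 5.1429, m(A_6) = 5.1429
Step 7: a_7 = 6.0*(1 - 1/8) = 5.25, m(A_7) = 5.25
Limit: m(A_n) -> m([0,6.0]) = 6


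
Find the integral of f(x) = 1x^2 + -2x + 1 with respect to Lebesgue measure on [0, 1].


The Lebesgue integral of a Riemann-integrable function agrees with the Riemann integral.
Antiderivative F(x) = (1/3)x^3 + (-2/2)x^2 + 1x
F(1) = (1/3)*1^3 + (-2/2)*1^2 + 1*1
     = (1/3)*1 + (-2/2)*1 + 1*1
     = 0.333333 + -1 + 1
     = 0.333333
F(0) = 0.0
Integral = F(1) - F(0) = 0.333333 - 0.0 = 0.333333


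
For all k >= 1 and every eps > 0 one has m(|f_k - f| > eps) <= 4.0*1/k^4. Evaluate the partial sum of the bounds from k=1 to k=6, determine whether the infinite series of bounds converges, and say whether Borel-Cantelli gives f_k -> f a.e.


Step 1: List the terms 4.0*1/k^4 for k = 1 to 6:
  k=1: 4
  k=2: 0.25
  k=3: 0.049383
  k=4: 0.015625
  k=5: 0.0064
  k=6: 0.003086
Step 2: Partial sum = 4 + 0.25 + 0.049383 + 0.015625 + 0.0064 + 0.003086
     = 4.324494
Step 3: The full series sum_(k>=1) 4.0*1/k^4 converges (p-series with p = 4 > 1; a constant multiple of a convergent series converges).
Step 4: Fix eps > 0. Since sum_k m(|f_k - f| > eps) < infinity, the Borel-Cantelli lemma gives
        m(limsup_k {|f_k - f| > eps}) = 0, i.e. for a.e. x, |f_k(x) - f(x)| <= eps for all large k.
        Applying this with eps = 1/j for j = 1, 2, ... and intersecting the countably many full-measure sets,
        for a.e. x we get limsup_k |f_k(x) - f(x)| <= 1/j for every j, hence f_k -> f almost everywhere.
Conclusion: series converges; Borel-Cantelli yields f_k -> f a.e.


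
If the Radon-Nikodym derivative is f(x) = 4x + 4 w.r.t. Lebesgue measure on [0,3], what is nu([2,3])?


nu(A) = integral_A (dnu/dmu) dmu = integral_2^3 (4x + 4) dx
Step 1: Antiderivative F(x) = (4/2)x^2 + 4x
Step 2: F(3) = (4/2)*3^2 + 4*3 = 18 + 12 = 30
Step 3: F(2) = (4/2)*2^2 + 4*2 = 8 + 8 = 16
Step 4: nu([2,3]) = F(3) - F(2) = 30 - 16 = 14


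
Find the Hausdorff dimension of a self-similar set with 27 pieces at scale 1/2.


For a self-similar set with N copies scaled by 1/r:
dim_H = log(N)/log(r) = log(27)/log(2)
= 3.295837/0.693147
= 4.754888


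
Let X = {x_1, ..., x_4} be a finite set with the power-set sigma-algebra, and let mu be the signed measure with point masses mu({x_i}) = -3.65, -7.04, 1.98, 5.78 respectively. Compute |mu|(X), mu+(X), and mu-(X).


Step 1: Every measurable set is a union of atoms (the cells / points), so a Hahn decomposition is
  obtained by grouping atoms by sign: P = union of atoms with mu > 0, N = union of the remaining atoms.
  Atoms in P (indices): 3, 4;  atoms in N (indices): 1, 2
  Positive values: 1.98, 5.78
  Negative values: -3.65, -7.04
Step 2: mu+(X) = mu(P) = sum of positive atom values = 7.76
Step 3: mu-(X) = -mu(N) = sum of |negative atom values| = 10.69
Step 4: |mu|(X) = mu+(X) + mu-(X) = 7.76 + 10.69 = 18.45


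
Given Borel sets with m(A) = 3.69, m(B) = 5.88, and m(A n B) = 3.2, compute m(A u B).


By inclusion-exclusion: m(A u B) = m(A) + m(B) - m(A n B)
= 3.69 + 5.88 - 3.2
= 6.37


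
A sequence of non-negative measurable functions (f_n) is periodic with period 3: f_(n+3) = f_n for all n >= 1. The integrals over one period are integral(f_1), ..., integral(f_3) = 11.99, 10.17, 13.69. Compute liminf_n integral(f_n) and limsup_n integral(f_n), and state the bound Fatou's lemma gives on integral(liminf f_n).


The sequence (integral(f_n)) is periodic with period 3, repeating the values 11.99, 10.17, 13.69 indefinitely.
Step 1: For a periodic sequence, every tail (a_m, a_(m+1), ...) contains all 3 period values infinitely often.
Step 2: Hence inf of every tail = min of the period values = min(11.99, 10.17, 13.69) = 10.17.
        liminf_n integral(f_n) = sup over m of (inf of tail from m) = 10.17.
Step 3: Similarly sup of every tail = max of the period values = 13.69.
        limsup_n integral(f_n) = 13.69.
Step 4: Fatou's lemma: integral(liminf_n f_n) <= liminf_n integral(f_n) = 10.17.
        So the integral of the pointwise liminf is at most 10.17.


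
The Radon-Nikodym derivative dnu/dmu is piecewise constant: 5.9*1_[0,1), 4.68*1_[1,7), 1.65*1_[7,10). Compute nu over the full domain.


Integrate each piece of the Radon-Nikodym derivative:
Step 1: integral_0^1 5.9 dx = 5.9*(1-0) = 5.9*1 = 5.9
Step 2: integral_1^7 4.68 dx = 4.68*(7-1) = 4.68*6 = 28.08
Step 3: integral_7^10 1.65 dx = 1.65*(10-7) = 1.65*3 = 4.95
Total: 5.9 + 28.08 + 4.95 = 38.93


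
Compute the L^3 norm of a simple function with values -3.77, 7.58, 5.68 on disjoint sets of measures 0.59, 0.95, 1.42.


Step 1: Compute |f_i|^3 for each value:
  |-3.77|^3 = 53.582633
  |7.58|^3 = 435.519512
  |5.68|^3 = 183.250432
Step 2: Multiply by measures and sum:
  53.582633 * 0.59 = 31.613753
  435.519512 * 0.95 = 413.743536
  183.250432 * 1.42 = 260.215613
Sum = 31.613753 + 413.743536 + 260.215613 = 705.572903
Step 3: Take the p-th root:
||f||_3 = (705.572903)^(1/3) = 8.902541


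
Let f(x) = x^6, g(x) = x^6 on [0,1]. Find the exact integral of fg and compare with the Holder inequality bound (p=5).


Step 1: Exact integral of f*g = integral(x^12, 0, 1) = 1/13
     = 0.076923
Step 2: Holder bound with p=5, q=1.25:
  ||f||_p = (integral x^30 dx)^(1/5) = (1/31)^(1/5) = 0.503185
  ||g||_q = (integral x^7.5 dx)^(1/1.25) = (1/8.5)^(1/1.25) = 0.180495
Step 3: Holder bound = ||f||_p * ||g||_q = 0.503185 * 0.180495 = 0.090822
Verification: 0.076923 <= 0.090822 (Holder holds)


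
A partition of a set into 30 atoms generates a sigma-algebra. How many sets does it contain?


Each element of the sigma-algebra is a union of some subset of the 30 atoms.
The number of such subsets is 2^30 = 1073741824.


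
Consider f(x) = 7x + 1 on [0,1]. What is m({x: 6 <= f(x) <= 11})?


f^(-1)([6, 11]) = {x : 6 <= 7x + 1 <= 11}
Solving: (6 - 1)/7 <= x <= (11 - 1)/7
= [0.714286, 1.428571]
Intersecting with [0,1]: [0.714286, 1]
Measure = 1 - 0.714286 = 0.285714


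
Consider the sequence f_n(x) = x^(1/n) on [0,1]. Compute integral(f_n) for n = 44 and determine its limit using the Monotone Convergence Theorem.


At n = 44: f_44(x) = x^(1/44).
Step 1: integral(x^(1/44), 0, 1) = [x^(1/44+1) / (1/44+1)] from 0 to 1
     = 1 / (1/44 + 1) = 1 / ((44+1)/44) = 44/(44+1)
     = 44/45 = 0.977778
Step 2: As n -> infinity, f_n(x) = x^(1/n) -> 1 for x in (0,1], and f_n is increasing in n.
By MCT, lim_n integral(f_n) = integral(lim_n f_n) = integral(1, 0, 1) = 1.
Step 3: Verify convergence: 44/45 = 0.977778 -> 1


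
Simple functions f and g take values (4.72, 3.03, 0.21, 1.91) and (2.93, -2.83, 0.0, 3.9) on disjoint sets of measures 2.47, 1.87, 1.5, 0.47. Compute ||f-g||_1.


Step 1: Compute differences f_i - g_i:
  4.72 - 2.93 = 1.79
  3.03 - -2.83 = 5.86
  0.21 - 0.0 = 0.21
  1.91 - 3.9 = -1.99
Step 2: Compute |diff|^1 * measure for each set:
  |1.79|^1 * 2.47 = 1.79 * 2.47 = 4.4213
  |5.86|^1 * 1.87 = 5.86 * 1.87 = 10.9582
  |0.21|^1 * 1.5 = 0.21 * 1.5 = 0.315
  |-1.99|^1 * 0.47 = 1.99 * 0.47 = 0.9353
Step 3: Sum = 16.6298
Step 4: ||f-g||_1 = (16.6298)^(1/1) = 16.6298


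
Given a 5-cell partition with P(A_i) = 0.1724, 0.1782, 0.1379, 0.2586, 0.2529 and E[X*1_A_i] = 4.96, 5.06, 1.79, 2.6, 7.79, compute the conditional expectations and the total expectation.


For each cell A_i: E[X|A_i] = E[X*1_A_i] / P(A_i)
Step 1: E[X|A_1] = 4.96 / 0.1724 = 28.770302
Step 2: E[X|A_2] = 5.06 / 0.1782 = 28.395062
Step 3: E[X|A_3] = 1.79 / 0.1379 = 12.980421
Step 4: E[X|A_4] = 2.6 / 0.2586 = 10.054138
Step 5: E[X|A_5] = 7.79 / 0.2529 = 30.802689
Verification: E[X] = sum E[X*1_A_i] = 4.96 + 5.06 + 1.79 + 2.6 + 7.79 = 22.2


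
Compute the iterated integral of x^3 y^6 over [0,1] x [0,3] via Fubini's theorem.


By Fubini's theorem, the double integral factors as a product of single integrals:
Step 1: integral_0^1 x^3 dx = [x^4/4] from 0 to 1
     = 1^4/4 = 0.25
Step 2: integral_0^3 y^6 dy = [y^7/7] from 0 to 3
     = 3^7/7 = 312.428571
Step 3: Double integral = 0.25 * 312.428571 = 78.107143


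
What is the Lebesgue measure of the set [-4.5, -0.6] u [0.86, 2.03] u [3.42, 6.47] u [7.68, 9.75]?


For pairwise disjoint intervals, m(union) = sum of lengths.
= (-0.6 - -4.5) + (2.03 - 0.86) + (6.47 - 3.42) + (9.75 - 7.68)
= 3.9 + 1.17 + 3.05 + 2.07
= 10.19


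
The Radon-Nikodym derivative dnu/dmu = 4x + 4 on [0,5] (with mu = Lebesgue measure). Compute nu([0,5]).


nu(A) = integral_A (dnu/dmu) dmu = integral_0^5 (4x + 4) dx
Step 1: Antiderivative F(x) = (4/2)x^2 + 4x
Step 2: F(5) = (4/2)*5^2 + 4*5 = 50 + 20 = 70
Step 3: F(0) = (4/2)*0^2 + 4*0 = 0.0 + 0 = 0.0
Step 4: nu([0,5]) = F(5) - F(0) = 70 - 0.0 = 70


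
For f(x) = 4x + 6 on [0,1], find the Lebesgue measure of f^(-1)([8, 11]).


f^(-1)([8, 11]) = {x : 8 <= 4x + 6 <= 11}
Solving: (8 - 6)/4 <= x <= (11 - 6)/4
= [0.5, 1.25]
Intersecting with [0,1]: [0.5, 1]
Measure = 1 - 0.5 = 0.5


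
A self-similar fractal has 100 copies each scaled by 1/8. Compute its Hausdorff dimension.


For a self-similar set with N copies scaled by 1/r:
dim_H = log(N)/log(r) = log(100)/log(8)
= 4.60517/2.079442
= 2.214619


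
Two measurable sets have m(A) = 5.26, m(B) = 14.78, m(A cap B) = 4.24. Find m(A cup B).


By inclusion-exclusion: m(A u B) = m(A) + m(B) - m(A n B)
= 5.26 + 14.78 - 4.24
= 15.8


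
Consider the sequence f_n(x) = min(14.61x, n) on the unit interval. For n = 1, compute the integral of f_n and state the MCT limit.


f(x) = 14.61x on [0,1]; f_n(x) = min(14.61x, n). At n = 1:
Step 1: f(x) reaches 1 at x = 1/14.61 = 0.068446
Step 2: integral(f_1) = integral(14.61x, 0, 0.068446) + integral(1, 0.068446, 1)
       = 14.61*0.068446^2/2 + 1*(1 - 0.068446)
       = 0.034223 + 0.931554
       = 0.965777
Step 3: As n -> infinity, f_n increases to f, so by MCT integral(f_n) -> integral(f) = 14.61/2 = 7.305.
Convergence: integral(f_1) = 0.965777 -> 7.305 as n -> infinity


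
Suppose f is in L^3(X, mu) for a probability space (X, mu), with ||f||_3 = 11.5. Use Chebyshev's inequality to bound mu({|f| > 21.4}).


Chebyshev/Markov inequality: mu(|f| > eps) <= (||f||_p / eps)^p
Step 1: ||f||_3 / eps = 11.5 / 21.4 = 0.537383
Step 2: Raise to power p = 3:
  (0.537383)^3 = 0.155186
Step 3: Therefore mu(|f| > 21.4) <= 0.155186


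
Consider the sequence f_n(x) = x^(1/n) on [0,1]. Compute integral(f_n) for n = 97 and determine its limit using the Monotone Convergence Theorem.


At n = 97: f_97(x) = x^(1/97).
Step 1: integral(x^(1/97), 0, 1) = [x^(1/97+1) / (1/97+1)] from 0 to 1
     = 1 / (1/97 + 1) = 1 / ((97+1)/97) = 97/(97+1)
     = 97/98 = 0.989796
Step 2: As n -> infinity, f_n(x) = x^(1/n) -> 1 for x in (0,1], and f_n is increasing in n.
By MCT, lim_n integral(f_n) = integral(lim_n f_n) = integral(1, 0, 1) = 1.
Step 3: Verify convergence: 97/98 = 0.989796 -> 1


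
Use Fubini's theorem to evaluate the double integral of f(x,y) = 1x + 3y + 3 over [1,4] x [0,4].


By Fubini, integrate in x first, then y.
Step 1: Fix y, integrate over x in [1,4]:
  integral(1x + 3y + 3, x=1..4)
  = 1*(4^2 - 1^2)/2 + (3y + 3)*(4 - 1)
  = 7.5 + (3y + 3)*3
  = 7.5 + 9y + 9
  = 16.5 + 9y
Step 2: Integrate over y in [0,4]:
  integral(16.5 + 9y, y=0..4)
  = 16.5*4 + 9*(4^2 - 0^2)/2
  = 66 + 72
  = 138


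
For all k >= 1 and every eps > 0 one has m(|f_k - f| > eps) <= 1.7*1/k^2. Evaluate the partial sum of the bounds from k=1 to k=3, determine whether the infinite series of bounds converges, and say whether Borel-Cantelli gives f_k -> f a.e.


Step 1: List the terms 1.7*1/k^2 for k = 1 to 3:
  k=1: 1.7
  k=2: 0.425
  k=3: 0.188889
Step 2: Partial sum = 1.7 + 0.425 + 0.188889
     = 2.313889
Step 3: The full series sum_(k>=1) 1.7*1/k^2 converges (p-series with p = 2 > 1; a constant multiple of a convergent series converges).
Step 4: Fix eps > 0. Since sum_k m(|f_k - f| > eps) < infinity, the Borel-Cantelli lemma gives
        m(limsup_k {|f_k - f| > eps}) = 0, i.e. for a.e. x, |f_k(x) - f(x)| <= eps for all large k.
        Applying this with eps = 1/j for j = 1, 2, ... and intersecting the countably many full-measure sets,
        for a.e. x we get limsup_k |f_k(x) - f(x)| <= 1/j for every j, hence f_k -> f almost everywhere.
Conclusion: series converges; Borel-Cantelli yields f_k -> f a.e.
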